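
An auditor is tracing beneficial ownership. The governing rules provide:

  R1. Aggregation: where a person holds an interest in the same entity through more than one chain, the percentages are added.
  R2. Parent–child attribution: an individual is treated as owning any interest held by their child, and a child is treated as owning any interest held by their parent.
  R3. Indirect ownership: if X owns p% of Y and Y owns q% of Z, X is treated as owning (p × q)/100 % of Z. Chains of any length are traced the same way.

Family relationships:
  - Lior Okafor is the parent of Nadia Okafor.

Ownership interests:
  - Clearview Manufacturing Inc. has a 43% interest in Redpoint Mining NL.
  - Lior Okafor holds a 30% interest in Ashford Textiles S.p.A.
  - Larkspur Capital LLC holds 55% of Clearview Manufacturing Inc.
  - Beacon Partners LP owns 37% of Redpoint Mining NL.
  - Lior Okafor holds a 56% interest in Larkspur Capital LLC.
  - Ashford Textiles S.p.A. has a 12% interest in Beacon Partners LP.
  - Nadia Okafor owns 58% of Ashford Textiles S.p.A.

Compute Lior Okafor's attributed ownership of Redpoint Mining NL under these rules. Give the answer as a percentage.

By parent–child attribution (R2), Lior Okafor is treated as also owning Nadia Okafor's interest in Ashford Textiles S.p.A, giving 30% + 58% = 88%.
Chain via Ashford Textiles S.p.A. → Beacon Partners LP (R3): 88% × 12% × 37% = 3.9072% of Redpoint Mining NL.
Chain via Larkspur Capital LLC → Clearview Manufacturing Inc. (R3): 56% × 55% × 43% = 13.244% of Redpoint Mining NL.
Aggregating (R1): 3.9072% + 13.244% = 17.1512%.

17.1512%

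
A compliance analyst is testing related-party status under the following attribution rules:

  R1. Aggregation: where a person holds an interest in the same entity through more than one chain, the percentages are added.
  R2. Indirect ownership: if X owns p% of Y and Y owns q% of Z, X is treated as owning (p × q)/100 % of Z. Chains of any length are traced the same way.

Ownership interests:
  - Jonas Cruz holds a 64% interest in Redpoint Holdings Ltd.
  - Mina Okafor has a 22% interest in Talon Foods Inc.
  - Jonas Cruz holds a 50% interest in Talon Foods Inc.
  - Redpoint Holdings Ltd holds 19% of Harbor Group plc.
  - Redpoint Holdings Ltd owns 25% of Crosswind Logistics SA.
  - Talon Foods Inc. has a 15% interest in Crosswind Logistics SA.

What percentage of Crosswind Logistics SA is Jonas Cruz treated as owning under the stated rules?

Chain via Talon Foods Inc. (R2): 50% × 15% = 7.5% of Crosswind Logistics SA.
Chain via Redpoint Holdings Ltd (R2): 64% × 25% = 16% of Crosswind Logistics SA.
Aggregating (R1): 7.5% + 16% = 23.5%.

23.5%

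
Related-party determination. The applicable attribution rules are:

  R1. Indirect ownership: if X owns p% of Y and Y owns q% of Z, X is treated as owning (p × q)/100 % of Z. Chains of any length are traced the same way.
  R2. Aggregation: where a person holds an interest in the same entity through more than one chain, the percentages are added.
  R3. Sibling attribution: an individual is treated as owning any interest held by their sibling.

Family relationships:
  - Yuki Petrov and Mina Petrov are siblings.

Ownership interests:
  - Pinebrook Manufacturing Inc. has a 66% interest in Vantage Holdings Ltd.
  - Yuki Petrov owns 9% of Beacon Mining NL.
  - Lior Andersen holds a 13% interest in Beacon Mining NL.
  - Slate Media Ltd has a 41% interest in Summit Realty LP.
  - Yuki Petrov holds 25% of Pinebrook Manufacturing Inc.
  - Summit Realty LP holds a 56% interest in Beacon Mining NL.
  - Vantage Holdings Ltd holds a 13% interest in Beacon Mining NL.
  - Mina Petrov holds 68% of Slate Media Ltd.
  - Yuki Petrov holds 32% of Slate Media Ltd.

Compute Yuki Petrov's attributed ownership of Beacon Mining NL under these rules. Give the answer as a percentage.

34.105%

By sibling attribution (R3), Yuki Petrov is treated as also owning Mina Petrov's interest in Slate Media Ltd, giving 32% + 68% = 100%.
Chain via Slate Media Ltd → Summit Realty LP (R1): 100% × 41% × 56% = 22.96% of Beacon Mining NL.
Chain via Pinebrook Manufacturing Inc. → Vantage Holdings Ltd (R1): 25% × 66% × 13% = 2.145% of Beacon Mining NL.
Direct interest in Beacon Mining NL: 9%.
Aggregating (R2): 22.96% + 2.145% + 9% = 34.105%.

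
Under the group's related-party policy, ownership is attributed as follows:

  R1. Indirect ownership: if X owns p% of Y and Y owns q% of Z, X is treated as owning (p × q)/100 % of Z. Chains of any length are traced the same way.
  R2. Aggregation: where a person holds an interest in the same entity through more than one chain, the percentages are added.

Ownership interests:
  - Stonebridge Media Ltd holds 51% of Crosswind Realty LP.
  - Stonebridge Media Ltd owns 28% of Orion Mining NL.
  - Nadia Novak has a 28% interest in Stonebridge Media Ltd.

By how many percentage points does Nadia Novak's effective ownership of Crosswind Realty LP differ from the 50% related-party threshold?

Chain via Stonebridge Media Ltd (R1): 28% × 51% = 14.28% of Crosswind Realty LP.
14.28% falls short of the 50% threshold by 35.72 percentage points.

35.72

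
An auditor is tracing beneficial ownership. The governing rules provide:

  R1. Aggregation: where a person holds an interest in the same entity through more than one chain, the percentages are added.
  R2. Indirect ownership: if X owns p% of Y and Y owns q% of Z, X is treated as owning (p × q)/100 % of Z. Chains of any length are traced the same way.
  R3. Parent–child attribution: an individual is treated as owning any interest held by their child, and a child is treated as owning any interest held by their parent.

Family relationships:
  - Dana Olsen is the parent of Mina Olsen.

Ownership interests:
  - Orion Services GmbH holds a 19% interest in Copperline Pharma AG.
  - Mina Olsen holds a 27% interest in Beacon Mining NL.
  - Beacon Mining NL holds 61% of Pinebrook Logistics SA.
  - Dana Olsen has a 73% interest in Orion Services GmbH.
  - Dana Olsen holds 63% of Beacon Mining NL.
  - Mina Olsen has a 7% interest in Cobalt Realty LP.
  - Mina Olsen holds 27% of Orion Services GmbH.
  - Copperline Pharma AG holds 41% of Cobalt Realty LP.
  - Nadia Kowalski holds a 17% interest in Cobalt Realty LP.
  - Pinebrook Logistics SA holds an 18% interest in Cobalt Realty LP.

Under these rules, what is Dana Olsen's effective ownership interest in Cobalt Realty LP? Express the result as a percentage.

24.672%

By parent–child attribution (R3), Dana Olsen is treated as also owning Mina Olsen's interest in Beacon Mining NL, giving 63% + 27% = 90%.
By parent–child attribution (R3), Dana Olsen is treated as also owning Mina Olsen's interest in Orion Services GmbH, giving 73% + 27% = 100%.
By parent–child attribution (R3), Dana Olsen is treated as owning Mina Olsen's 7% interest in Cobalt Realty LP.
Chain via Beacon Mining NL → Pinebrook Logistics SA (R2): 90% × 61% × 18% = 9.882% of Cobalt Realty LP.
Chain via Orion Services GmbH → Copperline Pharma AG (R2): 100% × 19% × 41% = 7.79% of Cobalt Realty LP.
Direct interest in Cobalt Realty LP: 7%.
Aggregating (R1): 9.882% + 7.79% + 7% = 24.672%.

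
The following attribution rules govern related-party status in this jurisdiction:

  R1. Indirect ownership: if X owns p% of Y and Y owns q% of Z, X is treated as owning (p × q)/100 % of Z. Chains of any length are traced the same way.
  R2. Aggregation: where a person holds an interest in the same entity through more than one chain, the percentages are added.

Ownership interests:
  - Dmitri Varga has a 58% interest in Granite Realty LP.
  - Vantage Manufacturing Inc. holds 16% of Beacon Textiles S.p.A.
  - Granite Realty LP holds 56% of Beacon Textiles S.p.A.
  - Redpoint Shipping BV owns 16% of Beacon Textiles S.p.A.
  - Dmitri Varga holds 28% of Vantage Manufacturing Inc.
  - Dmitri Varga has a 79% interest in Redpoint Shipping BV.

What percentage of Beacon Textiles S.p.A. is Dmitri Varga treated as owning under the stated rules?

49.6%

Chain via Vantage Manufacturing Inc. (R1): 28% × 16% = 4.48% of Beacon Textiles S.p.A.
Chain via Redpoint Shipping BV (R1): 79% × 16% = 12.64% of Beacon Textiles S.p.A.
Chain via Granite Realty LP (R1): 58% × 56% = 32.48% of Beacon Textiles S.p.A.
Aggregating (R2): 4.48% + 12.64% + 32.48% = 49.6%.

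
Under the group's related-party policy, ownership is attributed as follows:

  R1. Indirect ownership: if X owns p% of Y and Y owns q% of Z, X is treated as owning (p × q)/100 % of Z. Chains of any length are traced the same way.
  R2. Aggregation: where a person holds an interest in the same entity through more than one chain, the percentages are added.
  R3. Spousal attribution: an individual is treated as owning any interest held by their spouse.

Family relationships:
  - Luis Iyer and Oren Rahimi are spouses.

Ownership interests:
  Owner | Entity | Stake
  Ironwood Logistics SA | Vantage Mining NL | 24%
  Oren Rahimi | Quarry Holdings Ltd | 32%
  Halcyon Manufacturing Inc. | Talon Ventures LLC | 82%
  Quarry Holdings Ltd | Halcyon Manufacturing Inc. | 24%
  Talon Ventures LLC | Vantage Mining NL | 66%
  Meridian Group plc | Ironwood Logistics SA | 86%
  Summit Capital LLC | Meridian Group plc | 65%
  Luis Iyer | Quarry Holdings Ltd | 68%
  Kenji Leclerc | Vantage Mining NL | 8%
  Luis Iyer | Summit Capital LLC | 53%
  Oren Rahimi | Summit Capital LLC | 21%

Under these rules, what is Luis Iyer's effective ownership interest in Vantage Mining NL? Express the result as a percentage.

By spousal attribution (R3), Luis Iyer is treated as also owning Oren Rahimi's interest in Summit Capital LLC, giving 53% + 21% = 74%.
By spousal attribution (R3), Luis Iyer is treated as also owning Oren Rahimi's interest in Quarry Holdings Ltd, giving 68% + 32% = 100%.
Chain via Summit Capital LLC → Meridian Group plc → Ironwood Logistics SA (R1): 74% × 65% × 86% × 24% = 9.92784% of Vantage Mining NL.
Chain via Quarry Holdings Ltd → Halcyon Manufacturing Inc. → Talon Ventures LLC (R1): 100% × 24% × 82% × 66% = 12.9888% of Vantage Mining NL.
Aggregating (R2): 9.92784% + 12.9888% = 22.91664%.

22.91664%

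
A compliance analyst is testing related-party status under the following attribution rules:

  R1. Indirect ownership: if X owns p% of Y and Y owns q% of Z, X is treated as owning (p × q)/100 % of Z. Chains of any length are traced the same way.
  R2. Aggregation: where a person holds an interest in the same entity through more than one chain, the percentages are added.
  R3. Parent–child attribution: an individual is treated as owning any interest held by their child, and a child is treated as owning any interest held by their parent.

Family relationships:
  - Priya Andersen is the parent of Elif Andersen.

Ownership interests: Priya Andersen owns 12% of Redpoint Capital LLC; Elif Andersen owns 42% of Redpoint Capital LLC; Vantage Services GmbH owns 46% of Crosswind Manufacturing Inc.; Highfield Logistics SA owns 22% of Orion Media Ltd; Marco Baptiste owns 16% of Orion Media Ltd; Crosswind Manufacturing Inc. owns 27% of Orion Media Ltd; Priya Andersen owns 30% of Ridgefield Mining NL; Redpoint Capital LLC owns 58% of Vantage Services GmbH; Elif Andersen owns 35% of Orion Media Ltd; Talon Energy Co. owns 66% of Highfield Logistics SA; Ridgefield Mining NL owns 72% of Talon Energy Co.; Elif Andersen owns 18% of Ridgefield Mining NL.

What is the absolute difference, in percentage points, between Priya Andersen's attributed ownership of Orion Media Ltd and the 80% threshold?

By parent–child attribution (R3), Priya Andersen is treated as also owning Elif Andersen's interest in Ridgefield Mining NL, giving 30% + 18% = 48%.
By parent–child attribution (R3), Priya Andersen is treated as also owning Elif Andersen's interest in Redpoint Capital LLC, giving 12% + 42% = 54%.
By parent–child attribution (R3), Priya Andersen is treated as owning Elif Andersen's 35% interest in Orion Media Ltd.
Chain via Ridgefield Mining NL → Talon Energy Co. → Highfield Logistics SA (R1): 48% × 72% × 66% × 22% = 5.018112% of Orion Media Ltd.
Chain via Redpoint Capital LLC → Vantage Services GmbH → Crosswind Manufacturing Inc. (R1): 54% × 58% × 46% × 27% = 3.889944% of Orion Media Ltd.
Direct interest in Orion Media Ltd: 35%.
Aggregating (R2): 5.018112% + 3.889944% + 35% = 43.908056%.
43.908056% falls short of the 80% threshold by 36.091944 percentage points.

36.091944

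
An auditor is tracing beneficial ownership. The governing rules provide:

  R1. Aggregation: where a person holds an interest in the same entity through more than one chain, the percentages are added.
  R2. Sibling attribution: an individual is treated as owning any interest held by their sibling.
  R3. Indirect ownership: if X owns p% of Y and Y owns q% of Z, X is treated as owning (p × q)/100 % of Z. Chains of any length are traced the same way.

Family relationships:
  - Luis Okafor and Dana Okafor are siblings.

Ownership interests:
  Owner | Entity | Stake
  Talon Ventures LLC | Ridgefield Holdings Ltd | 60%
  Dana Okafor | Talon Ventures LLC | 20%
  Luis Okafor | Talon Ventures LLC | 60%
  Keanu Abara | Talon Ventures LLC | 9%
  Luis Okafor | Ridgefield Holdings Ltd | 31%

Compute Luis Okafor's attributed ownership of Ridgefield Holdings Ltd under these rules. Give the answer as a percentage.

By sibling attribution (R2), Luis Okafor is treated as also owning Dana Okafor's interest in Talon Ventures LLC, giving 60% + 20% = 80%.
Chain via Talon Ventures LLC (R3): 80% × 60% = 48% of Ridgefield Holdings Ltd.
Direct interest in Ridgefield Holdings Ltd: 31%.
Aggregating (R1): 48% + 31% = 79%.

79%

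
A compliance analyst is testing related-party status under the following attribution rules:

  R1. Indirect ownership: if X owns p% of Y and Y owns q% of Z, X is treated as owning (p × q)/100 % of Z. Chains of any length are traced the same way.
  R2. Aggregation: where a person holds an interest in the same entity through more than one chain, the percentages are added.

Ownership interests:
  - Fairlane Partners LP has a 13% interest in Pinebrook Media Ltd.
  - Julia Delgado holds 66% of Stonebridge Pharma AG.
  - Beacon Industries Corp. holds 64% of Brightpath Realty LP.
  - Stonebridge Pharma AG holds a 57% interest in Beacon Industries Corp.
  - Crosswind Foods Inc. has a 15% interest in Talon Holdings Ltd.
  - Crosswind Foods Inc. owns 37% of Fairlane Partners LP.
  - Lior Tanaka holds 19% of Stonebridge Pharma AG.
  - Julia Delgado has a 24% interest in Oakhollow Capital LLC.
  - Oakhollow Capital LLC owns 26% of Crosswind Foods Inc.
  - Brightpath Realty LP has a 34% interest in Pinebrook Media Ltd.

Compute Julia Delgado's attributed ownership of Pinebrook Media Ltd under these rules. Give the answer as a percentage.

8.486256%

Chain via Oakhollow Capital LLC → Crosswind Foods Inc. → Fairlane Partners LP (R1): 24% × 26% × 37% × 13% = 0.300144% of Pinebrook Media Ltd.
Chain via Stonebridge Pharma AG → Beacon Industries Corp. → Brightpath Realty LP (R1): 66% × 57% × 64% × 34% = 8.186112% of Pinebrook Media Ltd.
Aggregating (R2): 0.300144% + 8.186112% = 8.486256%.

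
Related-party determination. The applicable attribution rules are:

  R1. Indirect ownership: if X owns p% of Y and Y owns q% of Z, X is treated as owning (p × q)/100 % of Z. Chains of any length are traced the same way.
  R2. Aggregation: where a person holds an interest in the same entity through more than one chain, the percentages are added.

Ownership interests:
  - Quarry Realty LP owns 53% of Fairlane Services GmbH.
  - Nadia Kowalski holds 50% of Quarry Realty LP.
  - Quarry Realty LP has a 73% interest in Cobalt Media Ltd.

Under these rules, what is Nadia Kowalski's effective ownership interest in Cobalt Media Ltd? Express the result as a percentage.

Chain via Quarry Realty LP (R1): 50% × 73% = 36.5% of Cobalt Media Ltd.

36.5%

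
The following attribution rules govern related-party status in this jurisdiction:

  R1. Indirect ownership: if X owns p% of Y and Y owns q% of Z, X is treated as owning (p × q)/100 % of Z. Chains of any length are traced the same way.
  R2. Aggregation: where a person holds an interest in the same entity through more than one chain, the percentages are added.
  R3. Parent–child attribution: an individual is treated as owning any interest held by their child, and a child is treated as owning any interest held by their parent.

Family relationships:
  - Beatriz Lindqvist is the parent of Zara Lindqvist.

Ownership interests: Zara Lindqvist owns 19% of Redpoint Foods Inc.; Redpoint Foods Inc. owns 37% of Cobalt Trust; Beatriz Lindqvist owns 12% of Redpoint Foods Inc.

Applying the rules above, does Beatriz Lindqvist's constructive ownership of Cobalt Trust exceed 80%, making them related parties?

No

By parent–child attribution (R3), Beatriz Lindqvist is treated as also owning Zara Lindqvist's interest in Redpoint Foods Inc, giving 12% + 19% = 31%.
Chain via Redpoint Foods Inc. (R1): 31% × 37% = 11.47% of Cobalt Trust.
11.47% does not exceed the 80% threshold, so Beatriz is not a related party to Cobalt Trust.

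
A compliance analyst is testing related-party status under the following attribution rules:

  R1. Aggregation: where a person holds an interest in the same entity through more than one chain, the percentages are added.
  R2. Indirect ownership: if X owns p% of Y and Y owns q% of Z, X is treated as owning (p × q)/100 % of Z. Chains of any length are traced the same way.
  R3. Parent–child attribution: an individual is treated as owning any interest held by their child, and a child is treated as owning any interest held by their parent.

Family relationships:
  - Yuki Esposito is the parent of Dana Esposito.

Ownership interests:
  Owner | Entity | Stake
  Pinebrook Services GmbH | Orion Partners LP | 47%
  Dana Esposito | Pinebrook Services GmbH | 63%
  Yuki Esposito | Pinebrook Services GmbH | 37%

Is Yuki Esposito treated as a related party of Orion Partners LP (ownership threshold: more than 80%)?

No

By parent–child attribution (R3), Yuki Esposito is treated as also owning Dana Esposito's interest in Pinebrook Services GmbH, giving 37% + 63% = 100%.
Chain via Pinebrook Services GmbH (R2): 100% × 47% = 47% of Orion Partners LP.
47% does not exceed the 80% threshold, so Yuki is not a related party to Orion Partners LP.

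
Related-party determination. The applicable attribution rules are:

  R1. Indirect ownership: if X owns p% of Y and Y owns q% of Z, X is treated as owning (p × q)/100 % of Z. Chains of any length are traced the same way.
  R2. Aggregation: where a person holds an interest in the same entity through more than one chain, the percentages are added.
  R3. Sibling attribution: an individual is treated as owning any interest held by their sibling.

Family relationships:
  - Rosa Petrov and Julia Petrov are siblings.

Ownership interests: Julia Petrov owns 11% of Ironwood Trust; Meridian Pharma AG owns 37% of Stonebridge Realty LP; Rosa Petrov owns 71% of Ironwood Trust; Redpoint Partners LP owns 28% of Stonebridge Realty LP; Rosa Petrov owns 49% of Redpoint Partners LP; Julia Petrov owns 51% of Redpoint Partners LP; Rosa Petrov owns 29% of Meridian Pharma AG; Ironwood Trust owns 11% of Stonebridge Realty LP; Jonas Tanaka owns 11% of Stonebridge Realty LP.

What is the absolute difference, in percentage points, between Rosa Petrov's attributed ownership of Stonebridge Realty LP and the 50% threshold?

By sibling attribution (R3), Rosa Petrov is treated as also owning Julia Petrov's interest in Redpoint Partners LP, giving 49% + 51% = 100%.
By sibling attribution (R3), Rosa Petrov is treated as also owning Julia Petrov's interest in Ironwood Trust, giving 71% + 11% = 82%.
Chain via Meridian Pharma AG (R1): 29% × 37% = 10.73% of Stonebridge Realty LP.
Chain via Redpoint Partners LP (R1): 100% × 28% = 28% of Stonebridge Realty LP.
Chain via Ironwood Trust (R1): 82% × 11% = 9.02% of Stonebridge Realty LP.
Aggregating (R2): 10.73% + 28% + 9.02% = 47.75%.
47.75% falls short of the 50% threshold by 2.25 percentage points.

2.25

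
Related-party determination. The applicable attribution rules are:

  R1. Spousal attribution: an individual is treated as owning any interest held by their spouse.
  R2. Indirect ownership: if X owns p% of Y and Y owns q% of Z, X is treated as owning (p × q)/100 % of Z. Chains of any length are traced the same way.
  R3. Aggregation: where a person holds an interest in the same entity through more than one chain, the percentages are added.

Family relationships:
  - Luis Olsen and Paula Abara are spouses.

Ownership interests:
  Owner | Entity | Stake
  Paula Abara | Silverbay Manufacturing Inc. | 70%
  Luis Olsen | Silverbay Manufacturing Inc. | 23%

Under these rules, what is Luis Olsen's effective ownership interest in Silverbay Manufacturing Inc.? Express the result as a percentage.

93%

By spousal attribution (R1), Luis Olsen is treated as also owning Paula Abara's interest in Silverbay Manufacturing Inc, giving 23% + 70% = 93%.
Direct interest in Silverbay Manufacturing Inc: 93%.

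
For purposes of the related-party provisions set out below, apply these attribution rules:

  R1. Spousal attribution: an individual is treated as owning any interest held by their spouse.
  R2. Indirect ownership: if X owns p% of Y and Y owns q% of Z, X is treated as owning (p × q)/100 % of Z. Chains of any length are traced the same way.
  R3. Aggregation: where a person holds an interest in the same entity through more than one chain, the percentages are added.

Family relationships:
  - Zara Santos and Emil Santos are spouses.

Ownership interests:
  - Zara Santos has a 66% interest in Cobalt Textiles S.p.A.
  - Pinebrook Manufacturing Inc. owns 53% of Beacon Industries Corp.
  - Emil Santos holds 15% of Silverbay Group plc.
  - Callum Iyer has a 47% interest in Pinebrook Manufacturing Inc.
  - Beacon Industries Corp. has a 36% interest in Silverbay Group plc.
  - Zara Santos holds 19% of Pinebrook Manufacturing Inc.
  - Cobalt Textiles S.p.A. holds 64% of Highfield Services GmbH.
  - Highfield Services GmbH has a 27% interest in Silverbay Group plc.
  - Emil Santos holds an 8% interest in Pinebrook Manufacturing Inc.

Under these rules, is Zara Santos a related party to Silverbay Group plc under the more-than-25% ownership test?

Yes

By spousal attribution (R1), Zara Santos is treated as also owning Emil Santos's interest in Pinebrook Manufacturing Inc, giving 19% + 8% = 27%.
By spousal attribution (R1), Zara Santos is treated as owning Emil Santos's 15% interest in Silverbay Group plc.
Chain via Cobalt Textiles S.p.A. → Highfield Services GmbH (R2): 66% × 64% × 27% = 11.4048% of Silverbay Group plc.
Chain via Pinebrook Manufacturing Inc. → Beacon Industries Corp. (R2): 27% × 53% × 36% = 5.1516% of Silverbay Group plc.
Direct interest in Silverbay Group plc: 15%.
Aggregating (R3): 11.4048% + 5.1516% + 15% = 31.5564%.
31.5564% exceeds the 25% threshold, so Zara is a related party to Silverbay Group plc.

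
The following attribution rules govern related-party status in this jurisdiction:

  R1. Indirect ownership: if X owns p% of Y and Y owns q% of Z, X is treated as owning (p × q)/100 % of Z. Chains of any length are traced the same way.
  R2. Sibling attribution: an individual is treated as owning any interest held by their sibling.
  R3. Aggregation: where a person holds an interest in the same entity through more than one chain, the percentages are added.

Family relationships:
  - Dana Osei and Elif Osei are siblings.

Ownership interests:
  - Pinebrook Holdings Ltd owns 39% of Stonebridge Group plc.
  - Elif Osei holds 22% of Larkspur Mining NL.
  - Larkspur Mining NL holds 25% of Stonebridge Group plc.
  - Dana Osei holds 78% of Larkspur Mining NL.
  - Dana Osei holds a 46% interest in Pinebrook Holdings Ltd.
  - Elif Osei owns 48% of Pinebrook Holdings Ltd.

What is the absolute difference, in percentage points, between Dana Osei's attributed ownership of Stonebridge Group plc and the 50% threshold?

11.66

By sibling attribution (R2), Dana Osei is treated as also owning Elif Osei's interest in Pinebrook Holdings Ltd, giving 46% + 48% = 94%.
By sibling attribution (R2), Dana Osei is treated as also owning Elif Osei's interest in Larkspur Mining NL, giving 78% + 22% = 100%.
Chain via Pinebrook Holdings Ltd (R1): 94% × 39% = 36.66% of Stonebridge Group plc.
Chain via Larkspur Mining NL (R1): 100% × 25% = 25% of Stonebridge Group plc.
Aggregating (R3): 36.66% + 25% = 61.66%.
61.66% exceeds the 50% threshold by 11.66 percentage points.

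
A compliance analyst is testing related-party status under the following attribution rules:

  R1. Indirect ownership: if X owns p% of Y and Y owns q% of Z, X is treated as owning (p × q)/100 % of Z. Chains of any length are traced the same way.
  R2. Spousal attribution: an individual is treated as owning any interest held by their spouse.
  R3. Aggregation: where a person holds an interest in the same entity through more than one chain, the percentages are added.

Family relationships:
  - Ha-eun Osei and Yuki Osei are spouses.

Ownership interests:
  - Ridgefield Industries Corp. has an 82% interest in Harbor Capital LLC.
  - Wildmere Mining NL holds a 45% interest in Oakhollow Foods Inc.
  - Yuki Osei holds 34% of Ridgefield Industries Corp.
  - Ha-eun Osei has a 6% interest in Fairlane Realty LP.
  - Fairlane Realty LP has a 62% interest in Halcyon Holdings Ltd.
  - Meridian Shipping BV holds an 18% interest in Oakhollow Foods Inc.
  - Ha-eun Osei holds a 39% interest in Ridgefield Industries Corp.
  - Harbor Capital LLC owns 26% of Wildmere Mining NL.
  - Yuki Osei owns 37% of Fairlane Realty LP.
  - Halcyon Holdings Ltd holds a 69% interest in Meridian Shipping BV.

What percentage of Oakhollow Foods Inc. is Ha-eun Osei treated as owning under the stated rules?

By spousal attribution (R2), Ha-eun Osei is treated as also owning Yuki Osei's interest in Fairlane Realty LP, giving 6% + 37% = 43%.
By spousal attribution (R2), Ha-eun Osei is treated as also owning Yuki Osei's interest in Ridgefield Industries Corp, giving 39% + 34% = 73%.
Chain via Fairlane Realty LP → Halcyon Holdings Ltd → Meridian Shipping BV (R1): 43% × 62% × 69% × 18% = 3.311172% of Oakhollow Foods Inc.
Chain via Ridgefield Industries Corp. → Harbor Capital LLC → Wildmere Mining NL (R1): 73% × 82% × 26% × 45% = 7.00362% of Oakhollow Foods Inc.
Aggregating (R3): 3.311172% + 7.00362% = 10.314792%.

10.314792%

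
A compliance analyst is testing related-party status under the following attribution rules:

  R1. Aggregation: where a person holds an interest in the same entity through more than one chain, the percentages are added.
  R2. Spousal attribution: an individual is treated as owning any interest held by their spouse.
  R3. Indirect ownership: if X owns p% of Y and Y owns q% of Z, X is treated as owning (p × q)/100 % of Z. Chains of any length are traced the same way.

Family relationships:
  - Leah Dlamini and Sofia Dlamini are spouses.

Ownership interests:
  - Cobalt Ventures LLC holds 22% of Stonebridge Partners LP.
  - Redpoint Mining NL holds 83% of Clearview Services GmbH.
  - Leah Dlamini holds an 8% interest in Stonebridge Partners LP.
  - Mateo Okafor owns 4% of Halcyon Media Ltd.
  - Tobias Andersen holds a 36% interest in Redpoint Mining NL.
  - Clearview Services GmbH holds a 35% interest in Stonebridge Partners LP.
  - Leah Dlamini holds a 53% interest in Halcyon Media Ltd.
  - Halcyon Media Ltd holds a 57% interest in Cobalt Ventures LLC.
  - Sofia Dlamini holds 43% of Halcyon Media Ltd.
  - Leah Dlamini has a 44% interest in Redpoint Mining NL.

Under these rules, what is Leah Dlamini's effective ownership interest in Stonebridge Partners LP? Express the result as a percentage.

32.8204%

By spousal attribution (R2), Leah Dlamini is treated as also owning Sofia Dlamini's interest in Halcyon Media Ltd, giving 53% + 43% = 96%.
Chain via Halcyon Media Ltd → Cobalt Ventures LLC (R3): 96% × 57% × 22% = 12.0384% of Stonebridge Partners LP.
Chain via Redpoint Mining NL → Clearview Services GmbH (R3): 44% × 83% × 35% = 12.782% of Stonebridge Partners LP.
Direct interest in Stonebridge Partners LP: 8%.
Aggregating (R1): 12.0384% + 12.782% + 8% = 32.8204%.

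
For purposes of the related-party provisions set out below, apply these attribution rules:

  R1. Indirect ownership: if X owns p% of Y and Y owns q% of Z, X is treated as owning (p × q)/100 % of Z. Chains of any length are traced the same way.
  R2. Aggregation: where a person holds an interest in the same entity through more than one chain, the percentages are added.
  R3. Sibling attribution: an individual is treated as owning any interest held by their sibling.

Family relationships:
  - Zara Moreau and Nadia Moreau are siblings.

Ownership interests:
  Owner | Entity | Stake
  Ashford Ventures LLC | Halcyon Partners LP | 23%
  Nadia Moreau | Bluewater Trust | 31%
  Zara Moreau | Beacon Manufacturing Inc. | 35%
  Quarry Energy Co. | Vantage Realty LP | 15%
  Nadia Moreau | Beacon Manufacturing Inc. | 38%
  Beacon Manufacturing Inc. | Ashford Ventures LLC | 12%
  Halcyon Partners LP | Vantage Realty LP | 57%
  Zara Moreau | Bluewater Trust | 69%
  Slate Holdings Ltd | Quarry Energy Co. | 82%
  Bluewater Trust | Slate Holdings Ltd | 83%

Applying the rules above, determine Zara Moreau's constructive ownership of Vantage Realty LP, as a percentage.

11.357436%

By sibling attribution (R3), Zara Moreau is treated as also owning Nadia Moreau's interest in Bluewater Trust, giving 69% + 31% = 100%.
By sibling attribution (R3), Zara Moreau is treated as also owning Nadia Moreau's interest in Beacon Manufacturing Inc, giving 35% + 38% = 73%.
Chain via Bluewater Trust → Slate Holdings Ltd → Quarry Energy Co. (R1): 100% × 83% × 82% × 15% = 10.209% of Vantage Realty LP.
Chain via Beacon Manufacturing Inc. → Ashford Ventures LLC → Halcyon Partners LP (R1): 73% × 12% × 23% × 57% = 1.148436% of Vantage Realty LP.
Aggregating (R2): 10.209% + 1.148436% = 11.357436%.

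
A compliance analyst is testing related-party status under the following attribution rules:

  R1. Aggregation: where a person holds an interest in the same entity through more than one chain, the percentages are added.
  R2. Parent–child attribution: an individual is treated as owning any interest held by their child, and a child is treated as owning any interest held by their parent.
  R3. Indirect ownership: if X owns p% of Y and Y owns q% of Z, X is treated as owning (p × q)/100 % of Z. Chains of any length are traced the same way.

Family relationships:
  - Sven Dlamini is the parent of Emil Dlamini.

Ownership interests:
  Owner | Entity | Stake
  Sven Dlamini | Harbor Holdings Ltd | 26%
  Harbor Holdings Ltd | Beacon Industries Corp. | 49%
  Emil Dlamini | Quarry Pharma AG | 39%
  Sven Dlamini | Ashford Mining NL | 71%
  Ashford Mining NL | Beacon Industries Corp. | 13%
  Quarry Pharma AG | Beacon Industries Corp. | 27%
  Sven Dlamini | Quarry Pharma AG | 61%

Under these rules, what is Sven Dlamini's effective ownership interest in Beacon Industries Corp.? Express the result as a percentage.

By parent–child attribution (R2), Sven Dlamini is treated as also owning Emil Dlamini's interest in Quarry Pharma AG, giving 61% + 39% = 100%.
Chain via Ashford Mining NL (R3): 71% × 13% = 9.23% of Beacon Industries Corp.
Chain via Harbor Holdings Ltd (R3): 26% × 49% = 12.74% of Beacon Industries Corp.
Chain via Quarry Pharma AG (R3): 100% × 27% = 27% of Beacon Industries Corp.
Aggregating (R1): 9.23% + 12.74% + 27% = 48.97%.

48.97%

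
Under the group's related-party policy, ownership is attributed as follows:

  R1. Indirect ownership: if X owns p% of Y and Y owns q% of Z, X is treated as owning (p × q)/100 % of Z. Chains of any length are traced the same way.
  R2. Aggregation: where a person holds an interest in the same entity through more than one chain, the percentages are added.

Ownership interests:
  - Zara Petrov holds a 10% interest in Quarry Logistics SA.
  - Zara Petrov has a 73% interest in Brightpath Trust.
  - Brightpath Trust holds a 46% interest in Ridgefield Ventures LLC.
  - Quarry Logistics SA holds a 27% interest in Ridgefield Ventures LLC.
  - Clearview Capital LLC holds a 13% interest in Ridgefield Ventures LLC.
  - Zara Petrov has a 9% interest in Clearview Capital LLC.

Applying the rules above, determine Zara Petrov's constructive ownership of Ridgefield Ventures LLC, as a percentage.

37.45%

Chain via Quarry Logistics SA (R1): 10% × 27% = 2.7% of Ridgefield Ventures LLC.
Chain via Clearview Capital LLC (R1): 9% × 13% = 1.17% of Ridgefield Ventures LLC.
Chain via Brightpath Trust (R1): 73% × 46% = 33.58% of Ridgefield Ventures LLC.
Aggregating (R2): 2.7% + 1.17% + 33.58% = 37.45%.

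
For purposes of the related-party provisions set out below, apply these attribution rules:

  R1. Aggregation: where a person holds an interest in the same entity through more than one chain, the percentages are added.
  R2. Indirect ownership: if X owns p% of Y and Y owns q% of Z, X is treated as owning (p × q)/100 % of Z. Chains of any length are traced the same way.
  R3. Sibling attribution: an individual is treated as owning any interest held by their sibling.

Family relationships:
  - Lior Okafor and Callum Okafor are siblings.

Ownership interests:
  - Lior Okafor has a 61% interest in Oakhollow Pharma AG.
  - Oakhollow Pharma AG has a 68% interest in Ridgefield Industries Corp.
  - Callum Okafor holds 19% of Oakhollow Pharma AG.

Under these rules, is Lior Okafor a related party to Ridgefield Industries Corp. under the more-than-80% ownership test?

By sibling attribution (R3), Lior Okafor is treated as also owning Callum Okafor's interest in Oakhollow Pharma AG, giving 61% + 19% = 80%.
Chain via Oakhollow Pharma AG (R2): 80% × 68% = 54.4% of Ridgefield Industries Corp.
54.4% does not exceed the 80% threshold, so Lior is not a related party to Ridgefield Industries Corp.

No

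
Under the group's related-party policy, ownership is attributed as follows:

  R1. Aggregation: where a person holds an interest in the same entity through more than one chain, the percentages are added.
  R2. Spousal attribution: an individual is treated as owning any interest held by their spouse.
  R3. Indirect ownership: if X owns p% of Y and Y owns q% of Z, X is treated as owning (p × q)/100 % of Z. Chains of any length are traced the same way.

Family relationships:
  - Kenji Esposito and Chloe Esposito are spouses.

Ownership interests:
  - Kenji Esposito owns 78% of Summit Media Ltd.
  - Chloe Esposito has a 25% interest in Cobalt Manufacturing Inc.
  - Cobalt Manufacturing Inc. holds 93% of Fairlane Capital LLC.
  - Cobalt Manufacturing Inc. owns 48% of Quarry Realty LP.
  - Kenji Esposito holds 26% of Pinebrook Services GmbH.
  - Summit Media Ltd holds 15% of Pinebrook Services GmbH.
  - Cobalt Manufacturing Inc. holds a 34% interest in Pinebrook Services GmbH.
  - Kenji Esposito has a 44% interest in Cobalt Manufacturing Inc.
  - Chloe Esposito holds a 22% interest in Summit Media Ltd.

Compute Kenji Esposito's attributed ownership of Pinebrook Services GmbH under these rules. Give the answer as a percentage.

64.46%

By spousal attribution (R2), Kenji Esposito is treated as also owning Chloe Esposito's interest in Summit Media Ltd, giving 78% + 22% = 100%.
By spousal attribution (R2), Kenji Esposito is treated as also owning Chloe Esposito's interest in Cobalt Manufacturing Inc, giving 44% + 25% = 69%.
Chain via Summit Media Ltd (R3): 100% × 15% = 15% of Pinebrook Services GmbH.
Chain via Cobalt Manufacturing Inc. (R3): 69% × 34% = 23.46% of Pinebrook Services GmbH.
Direct interest in Pinebrook Services GmbH: 26%.
Aggregating (R1): 15% + 23.46% + 26% = 64.46%.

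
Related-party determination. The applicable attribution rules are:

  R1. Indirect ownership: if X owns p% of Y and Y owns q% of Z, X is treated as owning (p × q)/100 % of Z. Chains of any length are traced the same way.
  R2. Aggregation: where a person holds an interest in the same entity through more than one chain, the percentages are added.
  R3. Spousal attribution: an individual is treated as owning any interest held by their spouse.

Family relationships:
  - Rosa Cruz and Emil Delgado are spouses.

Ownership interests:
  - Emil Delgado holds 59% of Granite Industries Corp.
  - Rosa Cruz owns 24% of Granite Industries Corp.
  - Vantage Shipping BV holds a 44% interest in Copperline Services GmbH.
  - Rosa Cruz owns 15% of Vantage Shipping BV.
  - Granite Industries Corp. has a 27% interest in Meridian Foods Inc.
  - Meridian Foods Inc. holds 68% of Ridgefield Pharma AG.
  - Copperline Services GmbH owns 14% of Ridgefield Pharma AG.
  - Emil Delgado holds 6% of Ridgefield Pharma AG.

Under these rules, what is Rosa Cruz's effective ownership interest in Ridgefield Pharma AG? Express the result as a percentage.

By spousal attribution (R3), Rosa Cruz is treated as also owning Emil Delgado's interest in Granite Industries Corp, giving 24% + 59% = 83%.
By spousal attribution (R3), Rosa Cruz is treated as owning Emil Delgado's 6% interest in Ridgefield Pharma AG.
Chain via Granite Industries Corp. → Meridian Foods Inc. (R1): 83% × 27% × 68% = 15.2388% of Ridgefield Pharma AG.
Chain via Vantage Shipping BV → Copperline Services GmbH (R1): 15% × 44% × 14% = 0.924% of Ridgefield Pharma AG.
Direct interest in Ridgefield Pharma AG: 6%.
Aggregating (R2): 15.2388% + 0.924% + 6% = 22.1628%.

22.1628%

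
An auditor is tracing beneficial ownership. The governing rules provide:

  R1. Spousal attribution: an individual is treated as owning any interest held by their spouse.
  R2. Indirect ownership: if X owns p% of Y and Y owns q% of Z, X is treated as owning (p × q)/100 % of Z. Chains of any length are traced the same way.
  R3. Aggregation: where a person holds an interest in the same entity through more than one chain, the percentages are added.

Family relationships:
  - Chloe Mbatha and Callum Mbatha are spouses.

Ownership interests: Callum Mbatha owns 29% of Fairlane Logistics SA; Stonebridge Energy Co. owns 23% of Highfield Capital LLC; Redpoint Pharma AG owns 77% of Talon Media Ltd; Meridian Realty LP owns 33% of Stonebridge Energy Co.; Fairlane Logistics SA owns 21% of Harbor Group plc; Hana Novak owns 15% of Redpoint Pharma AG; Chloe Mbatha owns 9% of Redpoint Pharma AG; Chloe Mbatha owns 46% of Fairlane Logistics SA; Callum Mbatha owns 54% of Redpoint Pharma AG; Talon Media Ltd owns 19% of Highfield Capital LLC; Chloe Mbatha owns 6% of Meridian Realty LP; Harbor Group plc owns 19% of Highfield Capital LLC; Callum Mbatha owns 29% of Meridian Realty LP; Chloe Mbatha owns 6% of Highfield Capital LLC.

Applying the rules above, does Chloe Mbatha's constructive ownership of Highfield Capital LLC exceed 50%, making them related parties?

By spousal attribution (R1), Chloe Mbatha is treated as also owning Callum Mbatha's interest in Fairlane Logistics SA, giving 46% + 29% = 75%.
By spousal attribution (R1), Chloe Mbatha is treated as also owning Callum Mbatha's interest in Meridian Realty LP, giving 6% + 29% = 35%.
By spousal attribution (R1), Chloe Mbatha is treated as also owning Callum Mbatha's interest in Redpoint Pharma AG, giving 9% + 54% = 63%.
Chain via Fairlane Logistics SA → Harbor Group plc (R2): 75% × 21% × 19% = 2.9925% of Highfield Capital LLC.
Chain via Meridian Realty LP → Stonebridge Energy Co. (R2): 35% × 33% × 23% = 2.6565% of Highfield Capital LLC.
Chain via Redpoint Pharma AG → Talon Media Ltd (R2): 63% × 77% × 19% = 9.2169% of Highfield Capital LLC.
Direct interest in Highfield Capital LLC: 6%.
Aggregating (R3): 2.9925% + 2.6565% + 9.2169% + 6% = 20.8659%.
20.8659% does not exceed the 50% threshold, so Chloe is not a related party to Highfield Capital LLC.

No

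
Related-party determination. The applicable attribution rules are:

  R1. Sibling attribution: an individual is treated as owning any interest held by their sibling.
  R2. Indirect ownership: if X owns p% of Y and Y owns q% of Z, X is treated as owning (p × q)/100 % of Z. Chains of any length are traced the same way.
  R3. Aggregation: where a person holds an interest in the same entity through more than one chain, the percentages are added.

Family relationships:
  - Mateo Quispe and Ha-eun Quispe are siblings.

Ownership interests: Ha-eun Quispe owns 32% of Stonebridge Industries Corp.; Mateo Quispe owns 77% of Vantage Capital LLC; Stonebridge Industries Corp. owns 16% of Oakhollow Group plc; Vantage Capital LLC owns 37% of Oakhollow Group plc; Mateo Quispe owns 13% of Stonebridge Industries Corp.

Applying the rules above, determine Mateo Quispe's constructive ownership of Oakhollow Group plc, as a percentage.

35.69%

By sibling attribution (R1), Mateo Quispe is treated as also owning Ha-eun Quispe's interest in Stonebridge Industries Corp, giving 13% + 32% = 45%.
Chain via Vantage Capital LLC (R2): 77% × 37% = 28.49% of Oakhollow Group plc.
Chain via Stonebridge Industries Corp. (R2): 45% × 16% = 7.2% of Oakhollow Group plc.
Aggregating (R3): 28.49% + 7.2% = 35.69%.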